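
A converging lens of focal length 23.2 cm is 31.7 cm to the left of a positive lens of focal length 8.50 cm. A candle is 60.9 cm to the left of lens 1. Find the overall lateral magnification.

Lens 1: 1/d_i1 = 1/(23.2) − 1/(60.9) = 0.02668, so d_i1 = 37.48 cm; m₁ = −d_i1/d_o1 = -0.6154.
d_o2 = 31.7 − (37.48) = -5.780 cm (virtual object).
Lens 2: 1/d_i2 = 1/(8.50) − 1/(-5.780) = 0.2907, so d_i2 = 3.440 cm; m₂ = −d_i2/d_o2 = +0.5952.
m = m₁·m₂ = (-0.6154)(+0.5952) = -0.366.

m = -0.366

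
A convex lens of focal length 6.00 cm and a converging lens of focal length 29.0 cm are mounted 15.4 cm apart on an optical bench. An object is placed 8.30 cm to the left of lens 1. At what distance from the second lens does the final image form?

5.14 cm

Lens 1: 1/d_i1 = 1/f₁ − 1/d_o1 = 1/(6.00) − 1/(8.30) = 0.04618, so d_i1 = 21.65 cm.
The intermediate image is 21.65 cm to the right of lens 1, which lies 6.250 cm to the right of lens 2 — a virtual object — so d_o2 = −6.250 cm.
Lens 2: 1/d_i2 = 1/f₂ − 1/d_o2 = 1/(29.0) − 1/(-6.250) = 0.1945, so d_i2 = 5.14 cm.
The final image is real, 5.14 cm to the right of lens 2 (overall magnification ≈ -2.1).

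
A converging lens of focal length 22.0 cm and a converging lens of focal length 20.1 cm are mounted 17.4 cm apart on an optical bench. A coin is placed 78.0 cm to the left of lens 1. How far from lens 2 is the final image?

7.98 cm

Lens 1: 1/d_i1 = 1/f₁ − 1/d_o1 = 1/(22.0) − 1/(78.0) = 0.03263, so d_i1 = 30.64 cm.
The intermediate image is 30.64 cm to the right of lens 1, which lies 13.24 cm to the right of lens 2 — a virtual object — so d_o2 = −13.24 cm.
Lens 2: 1/d_i2 = 1/f₂ − 1/d_o2 = 1/(20.1) − 1/(-13.24) = 0.1253, so d_i2 = 7.98 cm.
The final image is real, 7.98 cm to the right of lens 2 (overall magnification ≈ -0.24).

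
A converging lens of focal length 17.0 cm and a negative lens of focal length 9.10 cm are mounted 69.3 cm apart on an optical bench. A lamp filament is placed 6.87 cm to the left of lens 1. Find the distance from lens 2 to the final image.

8.18 cm

Lens 1: 1/d_i1 = 1/f₁ − 1/d_o1 = 1/(17.0) − 1/(6.87) = -0.08674, so d_i1 = -11.53 cm.
The intermediate image is 11.53 cm to the left of lens 1 (virtual), which is 69.3 − (-11.53) = 80.83 cm to the left of lens 2, so d_o2 = +80.83 cm.
Lens 2 is diverging, so f₂ = −9.10 cm.
Lens 2: 1/d_i2 = 1/f₂ − 1/d_o2 = 1/(-9.10) − 1/(80.83) = -0.1223, so d_i2 = -8.18 cm.
The final image is virtual, 8.18 cm to the left of lens 2 (overall magnification ≈ 0.17).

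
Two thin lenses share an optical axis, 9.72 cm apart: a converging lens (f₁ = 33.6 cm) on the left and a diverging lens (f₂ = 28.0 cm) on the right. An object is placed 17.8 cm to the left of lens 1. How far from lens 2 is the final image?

17.6 cm

Lens 1: 1/d_i1 = 1/f₁ − 1/d_o1 = 1/(33.6) − 1/(17.8) = -0.02642, so d_i1 = -37.85 cm.
The intermediate image is 37.85 cm to the left of lens 1 (virtual), which is 9.72 − (-37.85) = 47.57 cm to the left of lens 2, so d_o2 = +47.57 cm.
Lens 2 is diverging, so f₂ = −28.0 cm.
Lens 2: 1/d_i2 = 1/f₂ − 1/d_o2 = 1/(-28.0) − 1/(47.57) = -0.05674, so d_i2 = -17.6 cm.
The final image is virtual, 17.6 cm to the left of lens 2 (overall magnification ≈ 0.79).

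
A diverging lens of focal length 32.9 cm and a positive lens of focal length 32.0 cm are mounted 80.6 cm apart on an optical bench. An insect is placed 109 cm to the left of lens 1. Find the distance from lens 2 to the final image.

45.9 cm

Lens 1 is diverging, so f₁ = −32.9 cm.
Lens 1: 1/d_i1 = 1/f₁ − 1/d_o1 = 1/(-32.9) − 1/(109) = -0.03957, so d_i1 = -25.27 cm.
The intermediate image is 25.27 cm to the left of lens 1 (virtual), which is 80.6 − (-25.27) = 105.9 cm to the left of lens 2, so d_o2 = +105.9 cm.
Lens 2: 1/d_i2 = 1/f₂ − 1/d_o2 = 1/(32.0) − 1/(105.9) = 0.02181, so d_i2 = 45.9 cm.
The final image is real, 45.9 cm to the right of lens 2 (overall magnification ≈ -0.10).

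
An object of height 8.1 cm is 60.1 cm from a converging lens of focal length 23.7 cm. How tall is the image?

1/d_i = 1/f − 1/d_o = 1/(23.70) − 1/(60.1) = 0.02556, so d_i = 39.13 cm.
m = −d_i/d_o = -0.6511.
|h_i| = |m|·h_o = 0.6511 × 8.1 = 5.27 cm. The image is real, inverted and reduced, on the far side of the lens.

5.27 cm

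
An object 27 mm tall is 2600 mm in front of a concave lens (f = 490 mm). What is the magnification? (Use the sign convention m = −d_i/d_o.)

For a concave lens, f = -490 mm.
1/d_i = 1/f − 1/d_o = 1/(-490.0) − 1/(2600) = -0.002425, so d_i = -412.3 mm.
m = −d_i/d_o = −(-412.3)/(2600) = +0.159.
The image is virtual, upright and reduced, on the same side as the object.

m = +0.159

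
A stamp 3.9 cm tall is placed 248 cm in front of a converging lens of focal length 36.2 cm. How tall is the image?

0.667 cm

1/d_i = 1/f − 1/d_o = 1/(36.20) − 1/(248) = 0.02359, so d_i = 42.39 cm.
m = −d_i/d_o = -0.1709.
|h_i| = |m|·h_o = 0.1709 × 3.9 = 0.667 cm. The image is real, inverted and reduced, on the far side of the lens.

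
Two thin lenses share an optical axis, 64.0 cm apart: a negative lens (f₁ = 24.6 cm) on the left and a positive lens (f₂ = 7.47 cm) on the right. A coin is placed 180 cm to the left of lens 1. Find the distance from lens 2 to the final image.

Lens 1 is diverging, so f₁ = −24.6 cm.
Lens 1: 1/d_i1 = 1/f₁ − 1/d_o1 = 1/(-24.6) − 1/(180) = -0.04621, so d_i1 = -21.64 cm.
The intermediate image is 21.64 cm to the left of lens 1 (virtual), which is 64.0 − (-21.64) = 85.64 cm to the left of lens 2, so d_o2 = +85.64 cm.
Lens 2: 1/d_i2 = 1/f₂ − 1/d_o2 = 1/(7.47) − 1/(85.64) = 0.1222, so d_i2 = 8.18 cm.
The final image is real, 8.18 cm to the right of lens 2 (overall magnification ≈ -0.011).

8.18 cm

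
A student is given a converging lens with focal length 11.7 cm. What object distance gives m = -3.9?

m = −d_i/d_o ⇒ d_i = −m·d_o.
1/f = 1/d_o + 1/d_i = 1/d_o − 1/(m·d_o) = (1 − 1/m)/d_o, so d_o = f(1 − 1/m) = (11.70)(1 − 1/(-3.9)) = 14.7 cm.

14.7 cm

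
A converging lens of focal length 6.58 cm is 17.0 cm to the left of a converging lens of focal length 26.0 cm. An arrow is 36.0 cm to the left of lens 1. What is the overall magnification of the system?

m = -0.341

Lens 1: 1/d_i1 = 1/(6.58) − 1/(36.0) = 0.1242, so d_i1 = 8.052 cm; m₁ = −d_i1/d_o1 = -0.2237.
d_o2 = 17.0 − (8.052) = 8.948 cm.
Lens 2: 1/d_i2 = 1/(26.0) − 1/(8.948) = -0.07330, so d_i2 = -13.64 cm; m₂ = −d_i2/d_o2 = +1.525.
m = m₁·m₂ = (-0.2237)(+1.525) = -0.341.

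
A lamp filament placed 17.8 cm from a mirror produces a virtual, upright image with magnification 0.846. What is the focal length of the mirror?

m = −d_i/d_o ⇒ d_i = −m·d_o = −(+0.846)·(17.8) = -15.06 cm.
1/f = 1/d_o + 1/d_i = 1/(17.8) + 1/(-15.06) = -0.01022, so f = -97.8 cm.
Since f is negative, the mirror is convex.

f = -97.8 cm (convex)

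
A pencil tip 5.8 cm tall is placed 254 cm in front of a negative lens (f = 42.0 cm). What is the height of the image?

0.823 cm

For a negative lens, f = -42.0 cm.
1/d_i = 1/f − 1/d_o = 1/(-42.00) − 1/(254) = -0.02775, so d_i = -36.04 cm.
m = −d_i/d_o = +0.1419.
|h_i| = |m|·h_o = 0.1419 × 5.8 = 0.823 cm. The image is virtual, upright and reduced, on the same side as the object.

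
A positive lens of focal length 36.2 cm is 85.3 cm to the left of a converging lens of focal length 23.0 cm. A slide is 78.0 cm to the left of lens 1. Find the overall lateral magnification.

Lens 1: 1/d_i1 = 1/(36.2) − 1/(78.0) = 0.01480, so d_i1 = 67.55 cm; m₁ = −d_i1/d_o1 = -0.8660.
d_o2 = 85.3 − (67.55) = 17.75 cm.
Lens 2: 1/d_i2 = 1/(23.0) − 1/(17.75) = -0.01286, so d_i2 = -77.76 cm; m₂ = −d_i2/d_o2 = +4.381.
m = m₁·m₂ = (-0.8660)(+4.381) = -3.79.

m = -3.79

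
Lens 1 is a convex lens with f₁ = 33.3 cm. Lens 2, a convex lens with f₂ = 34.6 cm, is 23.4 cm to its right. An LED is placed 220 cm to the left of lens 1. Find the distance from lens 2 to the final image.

10.9 cm

Lens 1: 1/d_i1 = 1/f₁ − 1/d_o1 = 1/(33.3) − 1/(220) = 0.02548, so d_i1 = 39.24 cm.
The intermediate image is 39.24 cm to the right of lens 1, which lies 15.84 cm to the right of lens 2 — a virtual object — so d_o2 = −15.84 cm.
Lens 2: 1/d_i2 = 1/f₂ − 1/d_o2 = 1/(34.6) − 1/(-15.84) = 0.09203, so d_i2 = 10.9 cm.
The final image is real, 10.9 cm to the right of lens 2 (overall magnification ≈ -0.12).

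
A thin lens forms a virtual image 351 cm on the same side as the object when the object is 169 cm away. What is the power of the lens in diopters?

P = +0.307 D

Virtual image ⇒ d_i = −351 cm.
1/f = 1/d_o + 1/d_i = 1/(169) + 1/(-351) = 0.003068 cm⁻¹.
f = 325.9 cm = 3.259 m, so P = 1/f = +0.307 D.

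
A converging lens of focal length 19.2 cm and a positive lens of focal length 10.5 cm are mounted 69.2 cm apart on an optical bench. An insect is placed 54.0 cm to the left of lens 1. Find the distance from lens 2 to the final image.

Lens 1: 1/d_i1 = 1/f₁ − 1/d_o1 = 1/(19.2) − 1/(54.0) = 0.03356, so d_i1 = 29.79 cm.
The intermediate image is 29.79 cm to the right of lens 1, which is 69.2 − (29.79) = 39.41 cm to the left of lens 2, so d_o2 = +39.41 cm.
Lens 2: 1/d_i2 = 1/f₂ − 1/d_o2 = 1/(10.5) − 1/(39.41) = 0.06986, so d_i2 = 14.3 cm.
The final image is real, 14.3 cm to the right of lens 2 (overall magnification ≈ 0.20).

14.3 cm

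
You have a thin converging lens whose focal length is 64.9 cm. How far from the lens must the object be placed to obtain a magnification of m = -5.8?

76.1 cm

m = −d_i/d_o ⇒ d_i = −m·d_o.
1/f = 1/d_o + 1/d_i = 1/d_o − 1/(m·d_o) = (1 − 1/m)/d_o, so d_o = f(1 − 1/m) = (64.90)(1 − 1/(-5.8)) = 76.1 cm.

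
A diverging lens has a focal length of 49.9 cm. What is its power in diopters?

For a diverging lens, f = −49.9 cm.
f = -49.9 cm = -0.499 m.
P = 1/f = 1/(-0.499 m) = -2.00 D.

P = -2.00 D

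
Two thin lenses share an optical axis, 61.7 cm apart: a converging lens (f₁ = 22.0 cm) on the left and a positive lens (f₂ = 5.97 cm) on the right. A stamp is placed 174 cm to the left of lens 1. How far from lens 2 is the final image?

7.14 cm

Lens 1: 1/d_i1 = 1/f₁ − 1/d_o1 = 1/(22.0) − 1/(174) = 0.03971, so d_i1 = 25.18 cm.
The intermediate image is 25.18 cm to the right of lens 1, which is 61.7 − (25.18) = 36.52 cm to the left of lens 2, so d_o2 = +36.52 cm.
Lens 2: 1/d_i2 = 1/f₂ − 1/d_o2 = 1/(5.97) − 1/(36.52) = 0.1401, so d_i2 = 7.14 cm.
The final image is real, 7.14 cm to the right of lens 2 (overall magnification ≈ 0.028).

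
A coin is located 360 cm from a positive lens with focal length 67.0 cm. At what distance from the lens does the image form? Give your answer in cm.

82.3 cm

Thin-lens equation: 1/s_i = 1/f − 1/s_o = 1/(67.00) − 1/(360) = 0.01493 − 0.002778 = 0.01215, so s_i = 82.3 cm.
The image is real, inverted and reduced, on the far side of the lens.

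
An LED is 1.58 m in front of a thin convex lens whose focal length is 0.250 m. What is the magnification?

m = -0.188

1/d_i = 1/f − 1/d_o = 1/(0.2500) − 1/(1.58) = 3.367, so d_i = 0.2970 m.
m = −d_i/d_o = −(0.2970)/(1.58) = -0.188.
The image is real, inverted and reduced, on the far side of the lens.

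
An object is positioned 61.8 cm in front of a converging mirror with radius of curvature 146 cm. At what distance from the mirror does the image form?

403 cm

f = R/2 = 146/2 = 73.00 cm.
Mirror equation: 1/v = 1/f − 1/u = 1/(73.00) − 1/(61.8) = 0.01370 − 0.01618 = -0.002483, so v = -403 cm.
The image is virtual, upright and enlarged, behind the mirror.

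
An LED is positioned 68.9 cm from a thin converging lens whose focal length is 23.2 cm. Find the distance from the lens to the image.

35.0 cm

Lens equation: 1/s_i = 1/f − 1/s_o = 1/(23.20) − 1/(68.9) = 0.04310 − 0.01451 = 0.02859, so s_i = 35.0 cm.
The image is real, inverted and reduced, on the far side of the lens.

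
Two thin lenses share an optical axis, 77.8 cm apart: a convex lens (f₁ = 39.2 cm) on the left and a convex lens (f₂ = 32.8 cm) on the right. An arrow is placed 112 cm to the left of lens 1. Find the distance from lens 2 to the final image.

37.5 cm

Lens 1: 1/d_i1 = 1/f₁ − 1/d_o1 = 1/(39.2) − 1/(112) = 0.01658, so d_i1 = 60.31 cm.
The intermediate image is 60.31 cm to the right of lens 1, which is 77.8 − (60.31) = 17.49 cm to the left of lens 2, so d_o2 = +17.49 cm.
Lens 2: 1/d_i2 = 1/f₂ − 1/d_o2 = 1/(32.8) − 1/(17.49) = -0.02669, so d_i2 = -37.5 cm.
The final image is virtual, 37.5 cm to the left of lens 2 (overall magnification ≈ -1.2).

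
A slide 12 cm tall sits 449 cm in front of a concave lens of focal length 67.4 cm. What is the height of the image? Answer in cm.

1.57 cm

For a concave lens, f = -67.4 cm.
1/d_i = 1/f − 1/d_o = 1/(-67.40) − 1/(449) = -0.01706, so d_i = -58.60 cm.
m = −d_i/d_o = +0.1305.
|h_i| = |m|·h_o = 0.1305 × 12 = 1.57 cm. The image is virtual, upright and reduced, on the same side as the object.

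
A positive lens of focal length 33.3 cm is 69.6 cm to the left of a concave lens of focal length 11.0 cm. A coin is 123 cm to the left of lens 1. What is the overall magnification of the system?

m = -0.117

Lens 1: 1/d_i1 = 1/(33.3) − 1/(123) = 0.02190, so d_i1 = 45.66 cm; m₁ = −d_i1/d_o1 = -0.3712.
d_o2 = 69.6 − (45.66) = 23.94 cm.
f₂ = −11.0 cm (diverging).
Lens 2: 1/d_i2 = 1/(-11.0) − 1/(23.94) = -0.1327, so d_i2 = -7.537 cm; m₂ = −d_i2/d_o2 = +0.3148.
m = m₁·m₂ = (-0.3712)(+0.3148) = -0.117.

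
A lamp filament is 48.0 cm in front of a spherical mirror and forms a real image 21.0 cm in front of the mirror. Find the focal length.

f = 14.6 cm (concave)

Real image ⇒ d_i = +21.0 cm.
1/f = 1/d_o + 1/d_i = 1/(48.0) + 1/(21.0) = 0.06845, so f = 14.6 cm.
Since f is positive, the spherical mirror is concave.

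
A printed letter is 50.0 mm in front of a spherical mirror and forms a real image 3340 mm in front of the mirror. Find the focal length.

Real image ⇒ d_i = +3340 mm.
1/f = 1/d_o + 1/d_i = 1/(50.0) + 1/(3340) = 0.02030, so f = 49.3 mm.
Since f is positive, the spherical mirror is concave.

f = 49.3 mm (concave)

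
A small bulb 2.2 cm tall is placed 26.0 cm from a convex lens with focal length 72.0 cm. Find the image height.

1/d_i = 1/f − 1/d_o = 1/(72.00) − 1/(26.0) = -0.02457, so d_i = -40.70 cm.
m = −d_i/d_o = +1.565.
|h_i| = |m|·h_o = 1.565 × 2.2 = 3.44 cm. The image is virtual, upright and enlarged, on the same side as the object.

3.44 cm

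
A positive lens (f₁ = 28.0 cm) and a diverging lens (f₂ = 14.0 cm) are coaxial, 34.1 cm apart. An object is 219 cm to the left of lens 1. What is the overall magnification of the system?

Lens 1: 1/d_i1 = 1/(28.0) − 1/(219) = 0.03115, so d_i1 = 32.10 cm; m₁ = −d_i1/d_o1 = -0.1466.
d_o2 = 34.1 − (32.10) = 2.000 cm.
f₂ = −14.0 cm (diverging).
Lens 2: 1/d_i2 = 1/(-14.0) − 1/(2.000) = -0.5714, so d_i2 = -1.750 cm; m₂ = −d_i2/d_o2 = +0.8750.
m = m₁·m₂ = (-0.1466)(+0.8750) = -0.128.

m = -0.128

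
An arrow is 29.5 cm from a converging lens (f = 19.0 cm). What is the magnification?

m = -1.81

1/d_i = 1/f − 1/d_o = 1/(19.00) − 1/(29.5) = 0.01873, so d_i = 53.38 cm.
m = −d_i/d_o = −(53.38)/(29.5) = -1.81.
The image is real, inverted and enlarged, on the far side of the lens.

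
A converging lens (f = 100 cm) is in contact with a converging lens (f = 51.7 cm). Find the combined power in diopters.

P = +2.93 D

P₁ = 1/f₁ = 1/(1.00 m) = +1.000 D; P₂ = 1/f₂ = 1/(0.517 m) = +1.934 D.
For thin lenses in contact, P = P₁ + P₂ = (+1.000) + (+1.934) = +2.93 D.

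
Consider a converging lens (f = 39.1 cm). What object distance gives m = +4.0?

m = −d_i/d_o ⇒ d_i = −m·d_o.
1/f = 1/d_o + 1/d_i = 1/d_o − 1/(m·d_o) = (1 − 1/m)/d_o, so d_o = f(1 − 1/m) = (39.10)(1 − 1/(+4.0)) = 29.3 cm.

29.3 cm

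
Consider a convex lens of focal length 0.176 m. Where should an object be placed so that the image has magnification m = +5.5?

0.144 m

m = −d_i/d_o ⇒ d_i = −m·d_o.
1/f = 1/d_o + 1/d_i = 1/d_o − 1/(m·d_o) = (1 − 1/m)/d_o, so d_o = f(1 − 1/m) = (0.1760)(1 − 1/(+5.5)) = 0.144 m.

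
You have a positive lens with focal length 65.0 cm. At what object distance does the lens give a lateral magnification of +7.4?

56.2 cm

m = −d_i/d_o ⇒ d_i = −m·d_o.
1/f = 1/d_o + 1/d_i = 1/d_o − 1/(m·d_o) = (1 − 1/m)/d_o, so d_o = f(1 − 1/m) = (65.00)(1 − 1/(+7.4)) = 56.2 cm.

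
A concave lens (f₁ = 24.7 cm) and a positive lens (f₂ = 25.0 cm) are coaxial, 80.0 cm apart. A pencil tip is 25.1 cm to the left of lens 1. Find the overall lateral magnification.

f₁ = −24.7 cm (diverging).
Lens 1: 1/d_i1 = 1/(-24.7) − 1/(25.1) = -0.08033, so d_i1 = -12.45 cm; m₁ = −d_i1/d_o1 = +0.4960.
d_o2 = 80.0 − (-12.45) = 92.45 cm.
Lens 2: 1/d_i2 = 1/(25.0) − 1/(92.45) = 0.02918, so d_i2 = 34.27 cm; m₂ = −d_i2/d_o2 = -0.3706.
m = m₁·m₂ = (+0.4960)(-0.3706) = -0.184.

m = -0.184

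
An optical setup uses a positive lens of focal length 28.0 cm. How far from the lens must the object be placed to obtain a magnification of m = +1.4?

m = −d_i/d_o ⇒ d_i = −m·d_o.
1/f = 1/d_o + 1/d_i = 1/d_o − 1/(m·d_o) = (1 − 1/m)/d_o, so d_o = f(1 − 1/m) = (28.00)(1 − 1/(+1.4)) = 8.00 cm.

8.00 cm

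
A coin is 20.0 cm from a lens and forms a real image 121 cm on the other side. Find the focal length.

f = 17.2 cm (converging)

Real image ⇒ d_i = +121 cm.
1/f = 1/d_o + 1/d_i = 1/(20.0) + 1/(121) = 0.05826, so f = 17.2 cm.
Since f is positive, the lens is converging.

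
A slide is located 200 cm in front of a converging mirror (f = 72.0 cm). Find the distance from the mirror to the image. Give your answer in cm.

112 cm

Mirror equation: 1/q = 1/f − 1/p = 1/(72.00) − 1/(200) = 0.01389 − 0.005000 = 0.008889, so q = 112 cm.
The image is real, inverted and reduced, in front of the mirror.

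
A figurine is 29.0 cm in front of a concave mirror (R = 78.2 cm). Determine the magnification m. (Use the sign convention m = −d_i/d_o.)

m = +3.87

f = R/2 = 78.2/2 = 39.10 cm.
1/d_i = 1/f − 1/d_o = 1/(39.10) − 1/(29.0) = -0.008907, so d_i = -112.3 cm.
m = −d_i/d_o = −(-112.3)/(29.0) = +3.87.
The image is virtual, upright and enlarged, behind the mirror.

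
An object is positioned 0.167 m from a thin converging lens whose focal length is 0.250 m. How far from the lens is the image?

Thin-lens equation: 1/v = 1/f − 1/u = 1/(0.2500) − 1/(0.167) = 4.000 − 5.988 = -1.988, so v = -0.503 m.
The image is virtual, upright and enlarged, on the same side as the object.

0.503 m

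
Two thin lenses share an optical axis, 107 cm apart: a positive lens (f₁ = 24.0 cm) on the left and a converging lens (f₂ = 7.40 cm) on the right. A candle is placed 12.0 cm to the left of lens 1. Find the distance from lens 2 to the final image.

Lens 1: 1/d_i1 = 1/f₁ − 1/d_o1 = 1/(24.0) − 1/(12.0) = -0.04167, so d_i1 = -24.00 cm.
The intermediate image is 24.00 cm to the left of lens 1 (virtual), which is 107 − (-24.00) = 131.0 cm to the left of lens 2, so d_o2 = +131.0 cm.
Lens 2: 1/d_i2 = 1/f₂ − 1/d_o2 = 1/(7.40) − 1/(131.0) = 0.1275, so d_i2 = 7.84 cm.
The final image is real, 7.84 cm to the right of lens 2 (overall magnification ≈ -0.12).

7.84 cm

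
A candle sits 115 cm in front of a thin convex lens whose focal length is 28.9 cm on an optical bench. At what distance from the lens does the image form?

38.6 cm

Lens equation: 1/d_i = 1/f − 1/d_o = 1/(28.90) − 1/(115) = 0.03460 − 0.008696 = 0.02591, so d_i = 38.6 cm.
The image is real, inverted and reduced, on the far side of the lens.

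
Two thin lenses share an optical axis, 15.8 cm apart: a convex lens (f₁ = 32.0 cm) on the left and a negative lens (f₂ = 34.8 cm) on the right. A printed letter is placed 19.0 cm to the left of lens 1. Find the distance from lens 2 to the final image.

22.4 cm

Lens 1: 1/d_i1 = 1/f₁ − 1/d_o1 = 1/(32.0) − 1/(19.0) = -0.02138, so d_i1 = -46.77 cm.
The intermediate image is 46.77 cm to the left of lens 1 (virtual), which is 15.8 − (-46.77) = 62.57 cm to the left of lens 2, so d_o2 = +62.57 cm.
Lens 2 is diverging, so f₂ = −34.8 cm.
Lens 2: 1/d_i2 = 1/f₂ − 1/d_o2 = 1/(-34.8) − 1/(62.57) = -0.04472, so d_i2 = -22.4 cm.
The final image is virtual, 22.4 cm to the left of lens 2 (overall magnification ≈ 0.88).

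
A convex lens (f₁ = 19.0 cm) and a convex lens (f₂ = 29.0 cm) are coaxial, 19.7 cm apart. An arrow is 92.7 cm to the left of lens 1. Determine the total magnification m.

Lens 1: 1/d_i1 = 1/(19.0) − 1/(92.7) = 0.04184, so d_i1 = 23.90 cm; m₁ = −d_i1/d_o1 = -0.2578.
d_o2 = 19.7 − (23.90) = -4.200 cm (virtual object).
Lens 2: 1/d_i2 = 1/(29.0) − 1/(-4.200) = 0.2726, so d_i2 = 3.669 cm; m₂ = −d_i2/d_o2 = +0.8735.
m = m₁·m₂ = (-0.2578)(+0.8735) = -0.225.

m = -0.225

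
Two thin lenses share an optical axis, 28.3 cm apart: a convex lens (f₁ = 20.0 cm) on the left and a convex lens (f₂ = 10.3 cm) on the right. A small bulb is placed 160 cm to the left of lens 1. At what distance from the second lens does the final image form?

11.5 cm

Lens 1: 1/d_i1 = 1/f₁ − 1/d_o1 = 1/(20.0) − 1/(160) = 0.04375, so d_i1 = 22.86 cm.
The intermediate image is 22.86 cm to the right of lens 1, which is 28.3 − (22.86) = 5.440 cm to the left of lens 2, so d_o2 = +5.440 cm.
Lens 2: 1/d_i2 = 1/f₂ − 1/d_o2 = 1/(10.3) − 1/(5.440) = -0.08674, so d_i2 = -11.5 cm.
The final image is virtual, 11.5 cm to the left of lens 2 (overall magnification ≈ -0.30).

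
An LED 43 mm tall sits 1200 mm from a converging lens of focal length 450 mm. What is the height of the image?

25.8 mm

1/d_i = 1/f − 1/d_o = 1/(450.0) − 1/(1200) = 0.001389, so d_i = 720.0 mm.
m = −d_i/d_o = -0.6000.
|h_i| = |m|·h_o = 0.6000 × 43 = 25.8 mm. The image is real, inverted and reduced, on the far side of the lens.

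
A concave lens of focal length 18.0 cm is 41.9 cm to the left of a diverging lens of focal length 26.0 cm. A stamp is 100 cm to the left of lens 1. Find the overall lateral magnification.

f₁ = −18.0 cm (diverging).
Lens 1: 1/d_i1 = 1/(-18.0) − 1/(100) = -0.06556, so d_i1 = -15.25 cm; m₁ = −d_i1/d_o1 = +0.1525.
d_o2 = 41.9 − (-15.25) = 57.15 cm.
f₂ = −26.0 cm (diverging).
Lens 2: 1/d_i2 = 1/(-26.0) − 1/(57.15) = -0.05596, so d_i2 = -17.87 cm; m₂ = −d_i2/d_o2 = +0.3127.
m = m₁·m₂ = (+0.1525)(+0.3127) = +0.0477.

m = +0.0477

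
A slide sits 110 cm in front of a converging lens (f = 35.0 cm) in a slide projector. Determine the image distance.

Lens equation: 1/d_i = 1/f − 1/d_o = 1/(35.00) − 1/(110) = 0.02857 − 0.009091 = 0.01948, so d_i = 51.3 cm.
The image is real, inverted and reduced, on the far side of the lens.

51.3 cm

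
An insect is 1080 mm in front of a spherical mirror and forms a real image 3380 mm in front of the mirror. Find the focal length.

Real image ⇒ d_i = +3380 mm.
1/f = 1/d_o + 1/d_i = 1/(1080) + 1/(3380) = 0.001222, so f = 818 mm.
Since f is positive, the spherical mirror is concave.

f = 818 mm (concave)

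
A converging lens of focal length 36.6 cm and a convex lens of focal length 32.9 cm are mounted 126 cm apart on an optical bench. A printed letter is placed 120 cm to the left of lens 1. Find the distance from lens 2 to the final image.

59.7 cm

Lens 1: 1/d_i1 = 1/f₁ − 1/d_o1 = 1/(36.6) − 1/(120) = 0.01899, so d_i1 = 52.66 cm.
The intermediate image is 52.66 cm to the right of lens 1, which is 126 − (52.66) = 73.34 cm to the left of lens 2, so d_o2 = +73.34 cm.
Lens 2: 1/d_i2 = 1/f₂ − 1/d_o2 = 1/(32.9) − 1/(73.34) = 0.01676, so d_i2 = 59.7 cm.
The final image is real, 59.7 cm to the right of lens 2 (overall magnification ≈ 0.36).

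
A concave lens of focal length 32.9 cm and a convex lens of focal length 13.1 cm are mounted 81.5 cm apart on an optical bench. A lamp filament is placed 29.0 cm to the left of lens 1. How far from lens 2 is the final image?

15.1 cm

Lens 1 is diverging, so f₁ = −32.9 cm.
Lens 1: 1/d_i1 = 1/f₁ − 1/d_o1 = 1/(-32.9) − 1/(29.0) = -0.06488, so d_i1 = -15.41 cm.
The intermediate image is 15.41 cm to the left of lens 1 (virtual), which is 81.5 − (-15.41) = 96.91 cm to the left of lens 2, so d_o2 = +96.91 cm.
Lens 2: 1/d_i2 = 1/f₂ − 1/d_o2 = 1/(13.1) − 1/(96.91) = 0.06602, so d_i2 = 15.1 cm.
The final image is real, 15.1 cm to the right of lens 2 (overall magnification ≈ -0.083).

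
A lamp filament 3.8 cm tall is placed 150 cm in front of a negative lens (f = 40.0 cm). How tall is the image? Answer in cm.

For a negative lens, f = -40.0 cm.
1/d_i = 1/f − 1/d_o = 1/(-40.00) − 1/(150) = -0.03167, so d_i = -31.58 cm.
m = −d_i/d_o = +0.2105.
|h_i| = |m|·h_o = 0.2105 × 3.8 = 0.800 cm. The image is virtual, upright and reduced, on the same side as the object.

0.800 cm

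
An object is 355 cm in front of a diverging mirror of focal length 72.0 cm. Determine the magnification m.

For a diverging mirror, f = -72.0 cm.
1/d_i = 1/f − 1/d_o = 1/(-72.00) − 1/(355) = -0.01671, so d_i = -59.86 cm.
m = −d_i/d_o = −(-59.86)/(355) = +0.169.
The image is virtual, upright and reduced, behind the mirror.

m = +0.169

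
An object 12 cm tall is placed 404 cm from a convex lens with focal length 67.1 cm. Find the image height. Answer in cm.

1/d_i = 1/f − 1/d_o = 1/(67.10) − 1/(404) = 0.01243, so d_i = 80.46 cm.
m = −d_i/d_o = -0.1992.
|h_i| = |m|·h_o = 0.1992 × 12 = 2.39 cm. The image is real, inverted and reduced, on the far side of the lens.

2.39 cm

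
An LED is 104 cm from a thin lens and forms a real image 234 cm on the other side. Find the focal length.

f = 72.0 cm (converging)

Real image ⇒ d_i = +234 cm.
1/f = 1/d_o + 1/d_i = 1/(104) + 1/(234) = 0.01389, so f = 72.0 cm.
Since f is positive, the thin lens is converging.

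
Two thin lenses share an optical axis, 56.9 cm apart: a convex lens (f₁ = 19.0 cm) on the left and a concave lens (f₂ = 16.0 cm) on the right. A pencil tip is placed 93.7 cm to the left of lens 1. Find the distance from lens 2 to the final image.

Lens 1: 1/d_i1 = 1/f₁ − 1/d_o1 = 1/(19.0) − 1/(93.7) = 0.04196, so d_i1 = 23.83 cm.
The intermediate image is 23.83 cm to the right of lens 1, which is 56.9 − (23.83) = 33.07 cm to the left of lens 2, so d_o2 = +33.07 cm.
Lens 2 is diverging, so f₂ = −16.0 cm.
Lens 2: 1/d_i2 = 1/f₂ − 1/d_o2 = 1/(-16.0) − 1/(33.07) = -0.09274, so d_i2 = -10.8 cm.
The final image is virtual, 10.8 cm to the left of lens 2 (overall magnification ≈ -0.083).

10.8 cm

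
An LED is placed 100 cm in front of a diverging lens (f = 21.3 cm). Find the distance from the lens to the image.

17.6 cm

For a diverging lens, f = -21.3 cm.
Lens equation: 1/s_i = 1/f − 1/s_o = 1/(-21.30) − 1/(100) = -0.04695 − 0.01000 = -0.05695, so s_i = -17.6 cm.
The image is virtual, upright and reduced, on the same side as the object.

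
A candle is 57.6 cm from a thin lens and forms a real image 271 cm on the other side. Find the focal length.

Real image ⇒ d_i = +271 cm.
1/f = 1/d_o + 1/d_i = 1/(57.6) + 1/(271) = 0.02105, so f = 47.5 cm.
Since f is positive, the thin lens is converging.

f = 47.5 cm (converging)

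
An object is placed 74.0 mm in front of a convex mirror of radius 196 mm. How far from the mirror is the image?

42.2 mm

f = R/2 = 196/2 = 98.00 mm; for a convex mirror, f = -98.00 mm.
Mirror equation: 1/d_i = 1/f − 1/d_o = 1/(-98.00) − 1/(74.0) = -0.01020 − 0.01351 = -0.02372, so d_i = -42.2 mm.
The image is virtual, upright and reduced, behind the mirror.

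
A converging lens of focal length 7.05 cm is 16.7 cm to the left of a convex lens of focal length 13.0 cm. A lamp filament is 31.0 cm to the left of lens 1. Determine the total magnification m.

m = -0.705

Lens 1: 1/d_i1 = 1/(7.05) − 1/(31.0) = 0.1096, so d_i1 = 9.125 cm; m₁ = −d_i1/d_o1 = -0.2944.
d_o2 = 16.7 − (9.125) = 7.575 cm.
Lens 2: 1/d_i2 = 1/(13.0) − 1/(7.575) = -0.05509, so d_i2 = -18.15 cm; m₂ = −d_i2/d_o2 = +2.396.
m = m₁·m₂ = (-0.2944)(+2.396) = -0.705.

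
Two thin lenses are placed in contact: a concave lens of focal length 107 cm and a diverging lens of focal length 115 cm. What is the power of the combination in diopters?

P₁ = 1/f₁ = 1/(-1.07 m) = -0.9346 D; P₂ = 1/f₂ = 1/(-1.15 m) = -0.8696 D.
For thin lenses in contact, P = P₁ + P₂ = (-0.9346) + (-0.8696) = -1.80 D.

P = -1.80 D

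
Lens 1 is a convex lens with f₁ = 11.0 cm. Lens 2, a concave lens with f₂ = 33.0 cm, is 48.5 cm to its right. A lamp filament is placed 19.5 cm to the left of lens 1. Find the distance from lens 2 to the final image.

13.6 cm

Lens 1: 1/d_i1 = 1/f₁ − 1/d_o1 = 1/(11.0) − 1/(19.5) = 0.03963, so d_i1 = 25.24 cm.
The intermediate image is 25.24 cm to the right of lens 1, which is 48.5 − (25.24) = 23.26 cm to the left of lens 2, so d_o2 = +23.26 cm.
Lens 2 is diverging, so f₂ = −33.0 cm.
Lens 2: 1/d_i2 = 1/f₂ − 1/d_o2 = 1/(-33.0) − 1/(23.26) = -0.07330, so d_i2 = -13.6 cm.
The final image is virtual, 13.6 cm to the left of lens 2 (overall magnification ≈ -0.76).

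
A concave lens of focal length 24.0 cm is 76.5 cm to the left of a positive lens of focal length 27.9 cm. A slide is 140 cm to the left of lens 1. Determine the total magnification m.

f₁ = −24.0 cm (diverging).
Lens 1: 1/d_i1 = 1/(-24.0) − 1/(140) = -0.04881, so d_i1 = -20.49 cm; m₁ = −d_i1/d_o1 = +0.1464.
d_o2 = 76.5 − (-20.49) = 96.99 cm.
Lens 2: 1/d_i2 = 1/(27.9) − 1/(96.99) = 0.02553, so d_i2 = 39.17 cm; m₂ = −d_i2/d_o2 = -0.4038.
m = m₁·m₂ = (+0.1464)(-0.4038) = -0.0591.

m = -0.0591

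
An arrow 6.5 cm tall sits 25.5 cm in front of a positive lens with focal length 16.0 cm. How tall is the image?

10.9 cm

1/d_i = 1/f − 1/d_o = 1/(16.00) − 1/(25.5) = 0.02328, so d_i = 42.95 cm.
m = −d_i/d_o = -1.684.
|h_i| = |m|·h_o = 1.684 × 6.5 = 10.9 cm. The image is real, inverted and enlarged, on the far side of the lens.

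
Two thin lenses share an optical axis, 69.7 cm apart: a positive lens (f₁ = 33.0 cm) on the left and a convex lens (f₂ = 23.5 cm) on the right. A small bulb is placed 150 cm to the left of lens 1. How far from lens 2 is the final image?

165 cm

Lens 1: 1/d_i1 = 1/f₁ − 1/d_o1 = 1/(33.0) − 1/(150) = 0.02364, so d_i1 = 42.31 cm.
The intermediate image is 42.31 cm to the right of lens 1, which is 69.7 − (42.31) = 27.39 cm to the left of lens 2, so d_o2 = +27.39 cm.
Lens 2: 1/d_i2 = 1/f₂ − 1/d_o2 = 1/(23.5) − 1/(27.39) = 0.006044, so d_i2 = 165 cm.
The final image is real, 165 cm to the right of lens 2 (overall magnification ≈ 1.7).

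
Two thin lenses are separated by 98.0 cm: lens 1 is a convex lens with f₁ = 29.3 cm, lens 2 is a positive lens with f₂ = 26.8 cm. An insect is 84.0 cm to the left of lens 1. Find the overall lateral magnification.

m = +0.548

Lens 1: 1/d_i1 = 1/(29.3) − 1/(84.0) = 0.02222, so d_i1 = 44.99 cm; m₁ = −d_i1/d_o1 = -0.5356.
d_o2 = 98.0 − (44.99) = 53.01 cm.
Lens 2: 1/d_i2 = 1/(26.8) − 1/(53.01) = 0.01845, so d_i2 = 54.20 cm; m₂ = −d_i2/d_o2 = -1.023.
m = m₁·m₂ = (-0.5356)(-1.023) = +0.548.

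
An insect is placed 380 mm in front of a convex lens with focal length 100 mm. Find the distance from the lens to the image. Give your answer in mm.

Thin-lens equation: 1/q = 1/f − 1/p = 1/(100.0) − 1/(380) = 0.01000 − 0.002632 = 0.007368, so q = 136 mm.
The image is real, inverted and reduced, on the far side of the lens.

136 mm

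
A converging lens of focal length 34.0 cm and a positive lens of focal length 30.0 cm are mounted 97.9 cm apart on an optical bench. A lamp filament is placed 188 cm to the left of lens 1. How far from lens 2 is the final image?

Lens 1: 1/d_i1 = 1/f₁ − 1/d_o1 = 1/(34.0) − 1/(188) = 0.02409, so d_i1 = 41.51 cm.
The intermediate image is 41.51 cm to the right of lens 1, which is 97.9 − (41.51) = 56.39 cm to the left of lens 2, so d_o2 = +56.39 cm.
Lens 2: 1/d_i2 = 1/f₂ − 1/d_o2 = 1/(30.0) − 1/(56.39) = 0.01560, so d_i2 = 64.1 cm.
The final image is real, 64.1 cm to the right of lens 2 (overall magnification ≈ 0.25).

64.1 cm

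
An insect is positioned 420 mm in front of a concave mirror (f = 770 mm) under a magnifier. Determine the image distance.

924 mm

Mirror equation: 1/d_i = 1/f − 1/d_o = 1/(770.0) − 1/(420) = 0.001299 − 0.002381 = -0.001082, so d_i = -924 mm.
The image is virtual, upright and enlarged, behind the mirror.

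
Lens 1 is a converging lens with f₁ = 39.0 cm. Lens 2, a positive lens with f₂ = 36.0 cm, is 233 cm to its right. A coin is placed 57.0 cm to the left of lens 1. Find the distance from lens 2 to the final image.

Lens 1: 1/d_i1 = 1/f₁ − 1/d_o1 = 1/(39.0) − 1/(57.0) = 0.008097, so d_i1 = 123.5 cm.
The intermediate image is 123.5 cm to the right of lens 1, which is 233 − (123.5) = 109.5 cm to the left of lens 2, so d_o2 = +109.5 cm.
Lens 2: 1/d_i2 = 1/f₂ − 1/d_o2 = 1/(36.0) − 1/(109.5) = 0.01865, so d_i2 = 53.6 cm.
The final image is real, 53.6 cm to the right of lens 2 (overall magnification ≈ 1.1).

53.6 cm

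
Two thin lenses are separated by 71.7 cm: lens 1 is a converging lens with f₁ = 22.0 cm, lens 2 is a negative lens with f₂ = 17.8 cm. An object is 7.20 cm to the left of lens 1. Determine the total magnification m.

Lens 1: 1/d_i1 = 1/(22.0) − 1/(7.20) = -0.09343, so d_i1 = -10.70 cm; m₁ = −d_i1/d_o1 = +1.486.
d_o2 = 71.7 − (-10.70) = 82.40 cm.
f₂ = −17.8 cm (diverging).
Lens 2: 1/d_i2 = 1/(-17.8) − 1/(82.40) = -0.06832, so d_i2 = -14.64 cm; m₂ = −d_i2/d_o2 = +0.1776.
m = m₁·m₂ = (+1.486)(+0.1776) = +0.264.

m = +0.264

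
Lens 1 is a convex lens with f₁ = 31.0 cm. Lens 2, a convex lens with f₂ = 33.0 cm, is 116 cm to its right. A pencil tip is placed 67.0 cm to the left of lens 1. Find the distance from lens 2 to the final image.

Lens 1: 1/d_i1 = 1/f₁ − 1/d_o1 = 1/(31.0) − 1/(67.0) = 0.01733, so d_i1 = 57.69 cm.
The intermediate image is 57.69 cm to the right of lens 1, which is 116 − (57.69) = 58.31 cm to the left of lens 2, so d_o2 = +58.31 cm.
Lens 2: 1/d_i2 = 1/f₂ − 1/d_o2 = 1/(33.0) − 1/(58.31) = 0.01315, so d_i2 = 76.0 cm.
The final image is real, 76.0 cm to the right of lens 2 (overall magnification ≈ 1.1).

76.0 cm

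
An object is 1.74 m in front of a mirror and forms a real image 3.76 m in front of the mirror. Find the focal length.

f = 1.19 m (concave)

Real image ⇒ d_i = +3.76 m.
1/f = 1/d_o + 1/d_i = 1/(1.74) + 1/(3.76) = 0.8407, so f = 1.19 m.
Since f is positive, the mirror is concave.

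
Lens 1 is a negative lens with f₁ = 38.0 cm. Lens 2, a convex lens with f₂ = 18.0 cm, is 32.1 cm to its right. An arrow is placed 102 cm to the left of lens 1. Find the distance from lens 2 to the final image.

25.8 cm

Lens 1 is diverging, so f₁ = −38.0 cm.
Lens 1: 1/d_i1 = 1/f₁ − 1/d_o1 = 1/(-38.0) − 1/(102) = -0.03612, so d_i1 = -27.69 cm.
The intermediate image is 27.69 cm to the left of lens 1 (virtual), which is 32.1 − (-27.69) = 59.79 cm to the left of lens 2, so d_o2 = +59.79 cm.
Lens 2: 1/d_i2 = 1/f₂ − 1/d_o2 = 1/(18.0) − 1/(59.79) = 0.03883, so d_i2 = 25.8 cm.
The final image is real, 25.8 cm to the right of lens 2 (overall magnification ≈ -0.12).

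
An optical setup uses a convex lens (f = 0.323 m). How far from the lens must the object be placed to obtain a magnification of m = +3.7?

0.236 m

m = −d_i/d_o ⇒ d_i = −m·d_o.
1/f = 1/d_o + 1/d_i = 1/d_o − 1/(m·d_o) = (1 − 1/m)/d_o, so d_o = f(1 − 1/m) = (0.3230)(1 − 1/(+3.7)) = 0.236 m.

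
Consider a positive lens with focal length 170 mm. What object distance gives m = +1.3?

m = −d_i/d_o ⇒ d_i = −m·d_o.
1/f = 1/d_o + 1/d_i = 1/d_o − 1/(m·d_o) = (1 − 1/m)/d_o, so d_o = f(1 − 1/m) = (170.0)(1 − 1/(+1.3)) = 39.2 mm.

39.2 mm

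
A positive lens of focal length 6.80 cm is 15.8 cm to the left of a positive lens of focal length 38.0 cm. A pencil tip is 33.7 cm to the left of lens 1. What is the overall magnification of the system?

Lens 1: 1/d_i1 = 1/(6.80) − 1/(33.7) = 0.1174, so d_i1 = 8.519 cm; m₁ = −d_i1/d_o1 = -0.2528.
d_o2 = 15.8 − (8.519) = 7.281 cm.
Lens 2: 1/d_i2 = 1/(38.0) − 1/(7.281) = -0.1110, so d_i2 = -9.007 cm; m₂ = −d_i2/d_o2 = +1.237.
m = m₁·m₂ = (-0.2528)(+1.237) = -0.313.

m = -0.313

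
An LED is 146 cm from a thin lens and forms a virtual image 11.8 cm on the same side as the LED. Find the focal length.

Virtual image ⇒ d_i = −11.8 cm.
1/f = 1/d_o + 1/d_i = 1/(146) + 1/(-11.8) = -0.07790, so f = -12.8 cm.
Since f is negative, the thin lens is diverging.

f = -12.8 cm (diverging)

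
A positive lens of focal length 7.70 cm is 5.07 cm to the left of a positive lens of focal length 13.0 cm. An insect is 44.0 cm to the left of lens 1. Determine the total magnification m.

Lens 1: 1/d_i1 = 1/(7.70) − 1/(44.0) = 0.1071, so d_i1 = 9.333 cm; m₁ = −d_i1/d_o1 = -0.2121.
d_o2 = 5.07 − (9.333) = -4.263 cm (virtual object).
Lens 2: 1/d_i2 = 1/(13.0) − 1/(-4.263) = 0.3115, so d_i2 = 3.210 cm; m₂ = −d_i2/d_o2 = +0.7531.
m = m₁·m₂ = (-0.2121)(+0.7531) = -0.160.

m = -0.160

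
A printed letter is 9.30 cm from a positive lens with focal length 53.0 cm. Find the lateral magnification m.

m = +1.21

1/d_i = 1/f − 1/d_o = 1/(53.00) − 1/(9.30) = -0.08866, so d_i = -11.28 cm.
m = −d_i/d_o = −(-11.28)/(9.30) = +1.21.
The image is virtual, upright and enlarged, on the same side as the object.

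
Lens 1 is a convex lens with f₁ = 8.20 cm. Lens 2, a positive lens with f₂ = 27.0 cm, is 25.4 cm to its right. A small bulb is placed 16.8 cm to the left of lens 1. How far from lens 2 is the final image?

14.4 cm

Lens 1: 1/d_i1 = 1/f₁ − 1/d_o1 = 1/(8.20) − 1/(16.8) = 0.06243, so d_i1 = 16.02 cm.
The intermediate image is 16.02 cm to the right of lens 1, which is 25.4 − (16.02) = 9.380 cm to the left of lens 2, so d_o2 = +9.380 cm.
Lens 2: 1/d_i2 = 1/f₂ − 1/d_o2 = 1/(27.0) − 1/(9.380) = -0.06957, so d_i2 = -14.4 cm.
The final image is virtual, 14.4 cm to the left of lens 2 (overall magnification ≈ -1.5).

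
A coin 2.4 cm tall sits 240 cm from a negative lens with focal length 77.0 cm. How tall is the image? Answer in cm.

0.583 cm

For a negative lens, f = -77.0 cm.
1/d_i = 1/f − 1/d_o = 1/(-77.00) − 1/(240) = -0.01715, so d_i = -58.30 cm.
m = −d_i/d_o = +0.2429.
|h_i| = |m|·h_o = 0.2429 × 2.4 = 0.583 cm. The image is virtual, upright and reduced, on the same side as the object.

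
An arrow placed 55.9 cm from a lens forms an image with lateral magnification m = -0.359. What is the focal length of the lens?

f = 14.8 cm (converging)

m = −d_i/d_o ⇒ d_i = −m·d_o = −(-0.359)·(55.9) = 20.07 cm.
1/f = 1/d_o + 1/d_i = 1/(55.9) + 1/(20.07) = 0.06771, so f = 14.8 cm.
Since f is positive, the lens is converging.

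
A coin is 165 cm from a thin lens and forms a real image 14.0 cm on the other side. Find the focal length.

Real image ⇒ d_i = +14.0 cm.
1/f = 1/d_o + 1/d_i = 1/(165) + 1/(14.0) = 0.07749, so f = 12.9 cm.
Since f is positive, the thin lens is converging.

f = 12.9 cm (converging)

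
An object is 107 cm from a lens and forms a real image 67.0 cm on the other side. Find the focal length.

Real image ⇒ d_i = +67.0 cm.
1/f = 1/d_o + 1/d_i = 1/(107) + 1/(67.0) = 0.02427, so f = 41.2 cm.
Since f is positive, the lens is converging.

f = 41.2 cm (converging)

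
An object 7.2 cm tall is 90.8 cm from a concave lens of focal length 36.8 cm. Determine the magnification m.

m = +0.288

For a concave lens, f = -36.8 cm.
1/d_i = 1/f − 1/d_o = 1/(-36.80) − 1/(90.8) = -0.03819, so d_i = -26.19 cm.
m = −d_i/d_o = −(-26.19)/(90.8) = +0.288.
The image is virtual, upright and reduced, on the same side as the object.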